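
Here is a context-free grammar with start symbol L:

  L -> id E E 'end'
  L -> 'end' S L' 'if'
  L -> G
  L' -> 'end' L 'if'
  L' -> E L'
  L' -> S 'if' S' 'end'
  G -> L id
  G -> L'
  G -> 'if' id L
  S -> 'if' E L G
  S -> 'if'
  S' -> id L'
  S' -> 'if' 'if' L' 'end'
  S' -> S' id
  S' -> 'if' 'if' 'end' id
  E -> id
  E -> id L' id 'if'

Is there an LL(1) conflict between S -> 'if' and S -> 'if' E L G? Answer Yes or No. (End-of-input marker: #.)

FIRST('if') = { 'if' } and FIRST('if' E L G) = { 'if' }.
Both contain 'if', so the two alternatives are not disjoint — LL(1) conflict.

Yes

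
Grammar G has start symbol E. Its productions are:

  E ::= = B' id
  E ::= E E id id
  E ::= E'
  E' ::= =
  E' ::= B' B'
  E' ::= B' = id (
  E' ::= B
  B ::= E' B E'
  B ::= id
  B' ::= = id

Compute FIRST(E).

{ =, id }

E ::= = B' id contributes {=}.
From E ::= E E id id: add FIRST(E) = { =, id }.
From E ::= E': add FIRST(E') = { =, id }.
Union: FIRST(E) = { =, id }.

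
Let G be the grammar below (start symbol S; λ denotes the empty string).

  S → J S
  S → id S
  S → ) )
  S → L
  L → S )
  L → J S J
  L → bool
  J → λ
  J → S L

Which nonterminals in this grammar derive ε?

Directly nullable (have an λ-production): J.
No other nonterminal has a production whose RHS symbols are all nullable.

{ J }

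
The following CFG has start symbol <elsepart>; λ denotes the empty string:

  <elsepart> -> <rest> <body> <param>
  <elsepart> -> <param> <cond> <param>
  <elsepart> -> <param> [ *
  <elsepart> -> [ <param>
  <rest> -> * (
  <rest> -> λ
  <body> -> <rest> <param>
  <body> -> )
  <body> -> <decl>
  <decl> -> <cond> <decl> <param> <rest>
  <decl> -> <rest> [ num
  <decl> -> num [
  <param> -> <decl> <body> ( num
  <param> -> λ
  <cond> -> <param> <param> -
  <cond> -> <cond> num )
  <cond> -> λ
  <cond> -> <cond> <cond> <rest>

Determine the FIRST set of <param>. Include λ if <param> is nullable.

{ *, -, [, num, λ }

From <param> -> <decl> <body> ( num: add FIRST(<decl>) = { *, -, [, num }.
<param> -> λ contributes λ.
Union: FIRST(<param>) = { *, -, [, num, λ }.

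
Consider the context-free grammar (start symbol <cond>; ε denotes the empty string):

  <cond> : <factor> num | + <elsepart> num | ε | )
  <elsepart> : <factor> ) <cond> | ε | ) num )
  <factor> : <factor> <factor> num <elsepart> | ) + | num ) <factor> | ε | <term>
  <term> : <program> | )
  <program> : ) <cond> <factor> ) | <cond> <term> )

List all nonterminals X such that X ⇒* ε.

Directly nullable (have an ε-production): <cond>, <elsepart>, <factor>.
No other nonterminal has a production whose RHS symbols are all nullable.

{ <cond>, <elsepart>, <factor> }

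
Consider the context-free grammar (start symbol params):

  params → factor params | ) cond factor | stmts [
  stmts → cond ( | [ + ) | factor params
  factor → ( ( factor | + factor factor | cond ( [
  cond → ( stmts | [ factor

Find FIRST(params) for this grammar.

{ (, ), +, [ }

From params → factor params: add FIRST(factor) = { (, +, [ }.
params → ) cond factor contributes {)}.
From params → stmts [: add FIRST(stmts) = { (, +, [ }.
Union: FIRST(params) = { (, ), +, [ }.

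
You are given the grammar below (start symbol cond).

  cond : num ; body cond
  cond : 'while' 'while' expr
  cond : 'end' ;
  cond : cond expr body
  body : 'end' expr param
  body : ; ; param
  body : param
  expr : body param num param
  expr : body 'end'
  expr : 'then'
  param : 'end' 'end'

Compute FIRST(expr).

From expr : body param num param: add FIRST(body) = { 'end', ; }.
From expr : body 'end': add FIRST(body) = { 'end', ; }.
expr : 'then' contributes {'then'}.
Union: FIRST(expr) = { 'end', 'then', ; }.

{ 'end', 'then', ; }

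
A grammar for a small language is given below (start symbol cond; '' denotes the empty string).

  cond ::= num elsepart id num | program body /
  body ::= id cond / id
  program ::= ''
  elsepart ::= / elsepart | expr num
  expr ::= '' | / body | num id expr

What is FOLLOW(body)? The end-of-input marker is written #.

{ /, num }

In cond ::= program body /: add FIRST(/) = { / }.
In expr ::= / body: body is at the end, add FOLLOW(expr) = { num }.
Union: FOLLOW(body) = { /, num }.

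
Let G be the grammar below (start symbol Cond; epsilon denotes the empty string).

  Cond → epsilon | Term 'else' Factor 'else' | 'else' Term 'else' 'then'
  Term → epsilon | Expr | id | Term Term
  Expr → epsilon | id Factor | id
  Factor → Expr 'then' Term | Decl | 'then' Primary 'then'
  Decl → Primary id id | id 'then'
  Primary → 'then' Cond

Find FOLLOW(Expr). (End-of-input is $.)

{ 'else', 'then', id }

In Term → Expr: Expr is at the end, add FOLLOW(Term) = { 'else', 'then', id }.
In Factor → Expr 'then' Term: add FIRST('then' Term) = { 'then' }.
Union: FOLLOW(Expr) = { 'else', 'then', id }.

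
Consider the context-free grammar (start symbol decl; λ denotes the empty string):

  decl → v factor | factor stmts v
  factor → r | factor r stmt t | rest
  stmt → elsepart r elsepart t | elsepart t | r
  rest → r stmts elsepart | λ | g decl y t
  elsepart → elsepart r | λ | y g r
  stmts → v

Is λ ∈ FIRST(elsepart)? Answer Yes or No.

Yes

elsepart has an λ-production, so elsepart ⇒ λ.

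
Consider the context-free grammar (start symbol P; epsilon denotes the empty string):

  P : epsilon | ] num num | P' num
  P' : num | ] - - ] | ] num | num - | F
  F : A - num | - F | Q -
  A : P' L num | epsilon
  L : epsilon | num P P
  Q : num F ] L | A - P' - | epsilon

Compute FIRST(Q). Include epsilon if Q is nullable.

Q : num F ] L contributes {num}.
From Q : A - P' -: A nullable, take FIRST(A) ∪ {-} = { -, ], num }.
Q : epsilon contributes epsilon.
Union: FIRST(Q) = { -, ], num, epsilon }.

{ -, ], num, epsilon }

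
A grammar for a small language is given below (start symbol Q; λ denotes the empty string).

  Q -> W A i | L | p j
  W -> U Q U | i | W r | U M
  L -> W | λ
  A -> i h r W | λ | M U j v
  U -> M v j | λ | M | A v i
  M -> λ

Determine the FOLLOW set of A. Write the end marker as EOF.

In Q -> W A i: add FIRST(i) = { i }.
In U -> A v i: add FIRST(v i) = { v }.
Union: FOLLOW(A) = { i, v }.

{ i, v }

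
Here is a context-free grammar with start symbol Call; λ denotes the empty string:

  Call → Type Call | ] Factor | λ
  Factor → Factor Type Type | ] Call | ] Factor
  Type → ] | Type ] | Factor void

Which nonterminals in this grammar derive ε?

{ Call }

Directly nullable (have an λ-production): Call.
No other nonterminal has a production whose RHS symbols are all nullable.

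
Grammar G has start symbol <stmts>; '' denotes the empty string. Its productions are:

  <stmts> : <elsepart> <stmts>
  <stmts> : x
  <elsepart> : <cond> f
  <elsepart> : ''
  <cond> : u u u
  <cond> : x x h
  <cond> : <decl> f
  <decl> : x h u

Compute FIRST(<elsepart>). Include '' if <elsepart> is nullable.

{ u, x, '' }

From <elsepart> : <cond> f: add FIRST(<cond>) = { u, x }.
<elsepart> : '' contributes ''.
Union: FIRST(<elsepart>) = { u, x, '' }.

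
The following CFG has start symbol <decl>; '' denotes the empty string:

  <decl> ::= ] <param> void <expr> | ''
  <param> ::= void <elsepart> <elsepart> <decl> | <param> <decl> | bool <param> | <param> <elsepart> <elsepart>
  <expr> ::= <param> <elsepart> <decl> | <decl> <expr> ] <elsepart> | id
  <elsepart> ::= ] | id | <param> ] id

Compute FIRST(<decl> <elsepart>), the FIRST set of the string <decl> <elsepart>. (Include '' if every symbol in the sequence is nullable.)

{ ], bool, id, void }

Add FIRST(<decl>)\{''} = { ] }; <decl> is nullable, continue.
Add FIRST(<elsepart>) = { ], bool, id, void }; <elsepart> is not nullable, stop.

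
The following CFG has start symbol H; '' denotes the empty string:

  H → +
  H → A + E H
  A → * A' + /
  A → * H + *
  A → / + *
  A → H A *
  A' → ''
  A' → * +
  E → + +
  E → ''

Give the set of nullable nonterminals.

Directly nullable (have an ''-production): A', E.
No other nonterminal has a production whose RHS symbols are all nullable.

{ A', E }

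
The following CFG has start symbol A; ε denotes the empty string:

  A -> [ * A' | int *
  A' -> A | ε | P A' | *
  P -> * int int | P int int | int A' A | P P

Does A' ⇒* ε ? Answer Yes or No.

Yes

A' has an ε-production, so A' ⇒ ε.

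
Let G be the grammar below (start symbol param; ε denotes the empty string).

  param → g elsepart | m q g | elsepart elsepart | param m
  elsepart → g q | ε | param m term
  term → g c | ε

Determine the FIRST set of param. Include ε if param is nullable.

param → g elsepart contributes {g}.
param → m q g contributes {m}.
From param → elsepart elsepart: elsepart, elsepart nullable, take FIRST(elsepart) ∪ FIRST(elsepart) = { g, m }; also ε since the whole RHS is nullable.
From param → param m: param nullable, take FIRST(param) ∪ {m} = { g, m }.
Union: FIRST(param) = { g, m, ε }.

{ g, m, ε }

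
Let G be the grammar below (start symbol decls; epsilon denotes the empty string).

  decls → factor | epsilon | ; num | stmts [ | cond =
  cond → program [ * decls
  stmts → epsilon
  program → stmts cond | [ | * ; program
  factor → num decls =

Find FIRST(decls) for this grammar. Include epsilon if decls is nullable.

From decls → factor: add FIRST(factor) = { num }.
decls → epsilon contributes epsilon.
decls → ; num contributes {;}.
From decls → stmts [: stmts nullable, take FIRST(stmts) ∪ {[} = { [ }.
From decls → cond =: add FIRST(cond) = { *, [ }.
Union: FIRST(decls) = { *, ;, [, num, epsilon }.

{ *, ;, [, num, epsilon }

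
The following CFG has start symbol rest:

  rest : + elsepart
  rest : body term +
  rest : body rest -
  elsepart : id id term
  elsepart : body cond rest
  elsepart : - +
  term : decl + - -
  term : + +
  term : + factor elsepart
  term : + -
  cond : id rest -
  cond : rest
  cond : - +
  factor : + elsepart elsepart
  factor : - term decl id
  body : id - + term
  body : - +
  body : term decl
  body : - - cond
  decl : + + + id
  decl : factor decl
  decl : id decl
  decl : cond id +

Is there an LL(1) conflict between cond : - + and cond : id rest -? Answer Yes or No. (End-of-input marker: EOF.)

FIRST(- +) = { - } and FIRST(id rest -) = { id }.
The FIRST sets are disjoint and neither alternative is nullable — no conflict.

No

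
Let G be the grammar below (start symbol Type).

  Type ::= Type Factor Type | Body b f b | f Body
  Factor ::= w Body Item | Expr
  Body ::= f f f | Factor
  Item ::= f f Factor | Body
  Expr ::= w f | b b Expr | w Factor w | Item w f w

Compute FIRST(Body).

{ b, f, w }

Body ::= f f f contributes {f}.
From Body ::= Factor: add FIRST(Factor) = { b, f, w }.
Union: FIRST(Body) = { b, f, w }.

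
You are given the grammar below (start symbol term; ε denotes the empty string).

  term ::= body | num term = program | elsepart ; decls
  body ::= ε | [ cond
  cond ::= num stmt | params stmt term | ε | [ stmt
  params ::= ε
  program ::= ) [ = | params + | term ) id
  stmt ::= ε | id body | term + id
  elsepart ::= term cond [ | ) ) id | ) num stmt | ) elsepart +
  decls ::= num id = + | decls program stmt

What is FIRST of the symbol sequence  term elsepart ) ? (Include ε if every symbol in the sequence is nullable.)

Add FIRST(term)\{ε} = { ), +, [, id, num }; term is nullable, continue.
Add FIRST(elsepart) = { ), +, [, id, num }; elsepart is not nullable, stop.

{ ), +, [, id, num }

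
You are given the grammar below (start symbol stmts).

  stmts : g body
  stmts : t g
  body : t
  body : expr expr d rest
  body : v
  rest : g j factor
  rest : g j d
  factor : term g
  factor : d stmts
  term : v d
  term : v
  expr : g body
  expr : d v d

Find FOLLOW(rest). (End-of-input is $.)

In body : expr expr d rest: rest is at the end, add FOLLOW(body) = { $, d, g }.
Union: FOLLOW(rest) = { $, d, g }.

{ $, d, g }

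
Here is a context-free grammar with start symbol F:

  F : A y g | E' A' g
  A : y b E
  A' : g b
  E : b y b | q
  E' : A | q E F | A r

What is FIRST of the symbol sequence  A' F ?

Add FIRST(A') = { g }; A' is not nullable, stop.

{ g }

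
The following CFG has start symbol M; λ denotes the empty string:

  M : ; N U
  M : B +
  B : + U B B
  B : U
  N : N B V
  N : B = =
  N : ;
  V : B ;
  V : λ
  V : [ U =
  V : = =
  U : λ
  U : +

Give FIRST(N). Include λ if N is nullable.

{ +, ;, = }

From N : N B V: add FIRST(N) = { +, ;, = }.
From N : B = =: B nullable, take FIRST(B) ∪ {=} = { +, = }.
N : ; contributes {;}.
Union: FIRST(N) = { +, ;, = }.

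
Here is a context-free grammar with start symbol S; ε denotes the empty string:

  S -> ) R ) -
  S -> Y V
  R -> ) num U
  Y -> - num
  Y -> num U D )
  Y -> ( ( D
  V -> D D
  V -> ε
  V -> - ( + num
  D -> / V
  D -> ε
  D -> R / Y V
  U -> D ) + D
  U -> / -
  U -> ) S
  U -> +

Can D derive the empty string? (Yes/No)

Yes

D has an ε-production, so D ⇒ ε.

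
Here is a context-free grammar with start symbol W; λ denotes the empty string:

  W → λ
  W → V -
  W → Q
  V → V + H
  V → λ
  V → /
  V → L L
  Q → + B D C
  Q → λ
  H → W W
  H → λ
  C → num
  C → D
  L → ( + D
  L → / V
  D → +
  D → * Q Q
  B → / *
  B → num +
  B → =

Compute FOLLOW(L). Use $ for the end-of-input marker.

In V → L L: add FIRST(L) = { (, / }.
In V → L L: L is at the end, add FOLLOW(V) = { (, +, -, / }.
Union: FOLLOW(L) = { (, +, -, / }.

{ (, +, -, / }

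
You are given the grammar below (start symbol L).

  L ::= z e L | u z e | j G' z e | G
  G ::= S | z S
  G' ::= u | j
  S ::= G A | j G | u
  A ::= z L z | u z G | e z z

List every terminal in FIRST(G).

From G ::= S: add FIRST(S) = { j, u, z }.
G ::= z S contributes {z}.
Union: FIRST(G) = { j, u, z }.

{ j, u, z }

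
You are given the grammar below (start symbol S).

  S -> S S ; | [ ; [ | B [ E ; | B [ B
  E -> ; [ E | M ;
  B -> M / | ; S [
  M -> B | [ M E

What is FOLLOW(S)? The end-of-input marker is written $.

{ $, ;, [ }

S is the start symbol, so $ ∈ FOLLOW(S).
In S -> S S ;: add FIRST(S ;) = { ;, [ }.
In S -> S S ;: add FIRST(;) = { ; }.
In B -> ; S [: add FIRST([) = { [ }.
Union: FOLLOW(S) = { $, ;, [ }.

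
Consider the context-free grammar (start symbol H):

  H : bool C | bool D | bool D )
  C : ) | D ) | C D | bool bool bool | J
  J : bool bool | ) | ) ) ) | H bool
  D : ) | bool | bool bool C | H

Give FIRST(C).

{ ), bool }

C : ) contributes {)}.
From C : D ): add FIRST(D) = { ), bool }.
From C : C D: add FIRST(C) = { ), bool }.
C : bool bool bool contributes {bool}.
From C : J: add FIRST(J) = { ), bool }.
Union: FIRST(C) = { ), bool }.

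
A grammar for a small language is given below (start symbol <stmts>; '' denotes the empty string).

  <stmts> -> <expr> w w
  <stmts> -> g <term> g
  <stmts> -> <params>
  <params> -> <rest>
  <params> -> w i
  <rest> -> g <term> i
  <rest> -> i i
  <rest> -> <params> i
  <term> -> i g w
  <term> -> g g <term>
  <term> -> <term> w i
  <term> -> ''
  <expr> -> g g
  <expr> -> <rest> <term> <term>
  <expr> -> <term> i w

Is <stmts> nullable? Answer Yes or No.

No

Nullable nonterminals: <term>.
No production of <stmts> has an RHS whose symbols are all nullable, so <stmts> is not nullable.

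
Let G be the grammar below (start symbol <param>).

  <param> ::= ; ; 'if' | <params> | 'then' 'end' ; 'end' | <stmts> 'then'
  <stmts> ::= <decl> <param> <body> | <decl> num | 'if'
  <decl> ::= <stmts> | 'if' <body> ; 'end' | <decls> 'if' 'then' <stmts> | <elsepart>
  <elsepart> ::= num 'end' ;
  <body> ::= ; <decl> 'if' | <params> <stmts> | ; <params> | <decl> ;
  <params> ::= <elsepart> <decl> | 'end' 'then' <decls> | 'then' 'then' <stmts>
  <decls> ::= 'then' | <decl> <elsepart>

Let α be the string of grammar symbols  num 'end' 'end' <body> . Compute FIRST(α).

{ num }

num is a terminal; add {num} and stop.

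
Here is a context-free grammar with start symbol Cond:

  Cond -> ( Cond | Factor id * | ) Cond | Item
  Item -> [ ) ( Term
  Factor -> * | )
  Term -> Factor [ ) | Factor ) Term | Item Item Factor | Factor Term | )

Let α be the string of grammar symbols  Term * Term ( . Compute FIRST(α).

{ ), *, [ }

Add FIRST(Term) = { ), *, [ }; Term is not nullable, stop.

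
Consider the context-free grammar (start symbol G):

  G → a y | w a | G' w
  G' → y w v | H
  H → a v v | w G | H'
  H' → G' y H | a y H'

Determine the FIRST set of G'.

G' → y w v contributes {y}.
From G' → H: add FIRST(H) = { a, w, y }.
Union: FIRST(G') = { a, w, y }.

{ a, w, y }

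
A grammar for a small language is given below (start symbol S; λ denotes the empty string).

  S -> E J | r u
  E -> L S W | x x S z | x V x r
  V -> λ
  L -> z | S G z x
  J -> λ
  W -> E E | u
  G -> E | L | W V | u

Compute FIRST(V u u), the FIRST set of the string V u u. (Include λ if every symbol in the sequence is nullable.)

Add FIRST(V)\{λ} = {  }; V is nullable, continue.
u is a terminal; add {u} and stop.

{ u }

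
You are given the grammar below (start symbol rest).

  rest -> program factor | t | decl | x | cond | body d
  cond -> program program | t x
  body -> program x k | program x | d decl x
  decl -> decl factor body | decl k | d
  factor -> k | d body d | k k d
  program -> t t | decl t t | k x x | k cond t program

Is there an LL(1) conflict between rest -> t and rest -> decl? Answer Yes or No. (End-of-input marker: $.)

No

FIRST(t) = { t } and FIRST(decl) = { d }.
The FIRST sets are disjoint and neither alternative is nullable — no conflict.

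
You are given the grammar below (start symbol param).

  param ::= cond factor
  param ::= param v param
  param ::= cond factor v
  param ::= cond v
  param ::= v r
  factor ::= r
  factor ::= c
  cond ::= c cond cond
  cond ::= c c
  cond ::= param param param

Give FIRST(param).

{ c, v }

From param ::= cond factor: add FIRST(cond) = { c, v }.
From param ::= param v param: add FIRST(param) = { c, v }.
From param ::= cond factor v: add FIRST(cond) = { c, v }.
From param ::= cond v: add FIRST(cond) = { c, v }.
param ::= v r contributes {v}.
Union: FIRST(param) = { c, v }.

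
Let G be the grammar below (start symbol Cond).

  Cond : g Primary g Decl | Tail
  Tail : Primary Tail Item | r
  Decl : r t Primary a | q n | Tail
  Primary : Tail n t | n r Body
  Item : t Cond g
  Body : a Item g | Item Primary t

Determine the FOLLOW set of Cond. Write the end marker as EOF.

{ EOF, g }

Cond is the start symbol, so EOF ∈ FOLLOW(Cond).
In Item : t Cond g: add FIRST(g) = { g }.
Union: FOLLOW(Cond) = { EOF, g }.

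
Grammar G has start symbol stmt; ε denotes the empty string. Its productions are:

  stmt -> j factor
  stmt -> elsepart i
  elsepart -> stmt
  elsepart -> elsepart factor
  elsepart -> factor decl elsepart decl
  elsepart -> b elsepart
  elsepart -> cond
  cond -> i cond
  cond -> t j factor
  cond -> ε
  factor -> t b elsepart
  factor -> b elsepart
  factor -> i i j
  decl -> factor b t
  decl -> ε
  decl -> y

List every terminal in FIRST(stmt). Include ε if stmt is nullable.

stmt -> j factor contributes {j}.
From stmt -> elsepart i: elsepart nullable, take FIRST(elsepart) ∪ {i} = { b, i, j, t }.
Union: FIRST(stmt) = { b, i, j, t }.

{ b, i, j, t }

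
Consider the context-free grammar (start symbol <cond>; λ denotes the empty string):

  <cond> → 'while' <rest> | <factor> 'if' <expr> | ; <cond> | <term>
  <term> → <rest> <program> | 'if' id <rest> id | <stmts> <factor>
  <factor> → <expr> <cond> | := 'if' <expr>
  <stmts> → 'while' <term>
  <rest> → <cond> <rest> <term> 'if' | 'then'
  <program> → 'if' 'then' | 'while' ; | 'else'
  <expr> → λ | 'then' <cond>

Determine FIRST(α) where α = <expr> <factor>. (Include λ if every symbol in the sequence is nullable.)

{ 'if', 'then', 'while', :=, ; }

Add FIRST(<expr>)\{λ} = { 'then' }; <expr> is nullable, continue.
Add FIRST(<factor>) = { 'if', 'then', 'while', :=, ; }; <factor> is not nullable, stop.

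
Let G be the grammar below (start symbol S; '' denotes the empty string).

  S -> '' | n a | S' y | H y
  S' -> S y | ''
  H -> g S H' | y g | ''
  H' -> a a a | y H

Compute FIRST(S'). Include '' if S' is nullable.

From S' -> S y: S nullable, take FIRST(S) ∪ {y} = { g, n, y }.
S' -> '' contributes ''.
Union: FIRST(S') = { g, n, y, '' }.

{ g, n, y, '' }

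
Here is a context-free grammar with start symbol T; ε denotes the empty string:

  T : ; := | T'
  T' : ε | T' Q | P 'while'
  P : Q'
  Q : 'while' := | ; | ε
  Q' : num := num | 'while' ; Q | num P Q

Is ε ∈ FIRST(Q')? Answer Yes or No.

Nullable nonterminals: Q, T, T'.
No production of Q' has an RHS whose symbols are all nullable, so Q' is not nullable.

No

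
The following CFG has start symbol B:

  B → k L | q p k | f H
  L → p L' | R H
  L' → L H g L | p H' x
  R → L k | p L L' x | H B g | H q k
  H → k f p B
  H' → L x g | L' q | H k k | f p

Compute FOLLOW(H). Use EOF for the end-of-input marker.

{ EOF, f, g, k, p, q, x }

In B → f H: H is at the end, add FOLLOW(B) = { EOF, f, g, k, p, q, x }.
In L → R H: H is at the end, add FOLLOW(L) = { EOF, f, g, k, p, q, x }.
In L' → L H g L: add FIRST(g L) = { g }.
In R → H B g: add FIRST(B g) = { f, k, q }.
In R → H q k: add FIRST(q k) = { q }.
In H' → H k k: add FIRST(k k) = { k }.
Union: FOLLOW(H) = { EOF, f, g, k, p, q, x }.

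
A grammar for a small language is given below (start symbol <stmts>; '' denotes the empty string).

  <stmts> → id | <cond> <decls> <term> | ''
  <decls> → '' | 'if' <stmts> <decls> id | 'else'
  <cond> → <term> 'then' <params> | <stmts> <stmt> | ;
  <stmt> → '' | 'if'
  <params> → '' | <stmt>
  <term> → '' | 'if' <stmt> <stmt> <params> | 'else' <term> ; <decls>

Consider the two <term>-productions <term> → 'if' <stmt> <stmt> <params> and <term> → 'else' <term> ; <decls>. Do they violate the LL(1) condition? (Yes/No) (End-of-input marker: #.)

No

FIRST('if' <stmt> <stmt> <params>) = { 'if' } and FIRST('else' <term> ; <decls>) = { 'else' }.
The FIRST sets are disjoint and neither alternative is nullable — no conflict.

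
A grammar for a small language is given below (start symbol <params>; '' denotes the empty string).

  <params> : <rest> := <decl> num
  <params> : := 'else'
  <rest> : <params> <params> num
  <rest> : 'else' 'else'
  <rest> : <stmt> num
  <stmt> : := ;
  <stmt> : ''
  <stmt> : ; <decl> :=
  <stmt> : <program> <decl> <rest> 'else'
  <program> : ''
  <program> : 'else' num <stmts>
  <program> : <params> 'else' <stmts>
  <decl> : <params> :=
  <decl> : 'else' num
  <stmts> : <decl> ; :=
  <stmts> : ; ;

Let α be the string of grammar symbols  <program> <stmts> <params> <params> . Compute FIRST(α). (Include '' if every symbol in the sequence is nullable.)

{ 'else', :=, ;, num }

Add FIRST(<program>)\{''} = { 'else', :=, ;, num }; <program> is nullable, continue.
Add FIRST(<stmts>) = { 'else', :=, ;, num }; <stmts> is not nullable, stop.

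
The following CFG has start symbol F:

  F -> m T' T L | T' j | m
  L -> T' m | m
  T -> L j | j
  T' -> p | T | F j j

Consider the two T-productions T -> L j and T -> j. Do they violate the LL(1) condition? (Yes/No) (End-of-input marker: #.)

FIRST(L j) = { j, m, p } and FIRST(j) = { j }.
Both contain j, so the two alternatives are not disjoint — LL(1) conflict.

Yes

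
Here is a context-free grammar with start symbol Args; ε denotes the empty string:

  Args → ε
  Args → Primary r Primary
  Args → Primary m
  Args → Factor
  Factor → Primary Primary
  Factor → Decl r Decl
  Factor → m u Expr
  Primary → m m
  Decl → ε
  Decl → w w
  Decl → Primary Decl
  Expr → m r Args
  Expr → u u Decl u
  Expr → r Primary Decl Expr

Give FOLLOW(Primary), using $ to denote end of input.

{ $, m, r, u, w }

In Args → Primary r Primary: add FIRST(r Primary) = { r }.
In Args → Primary r Primary: Primary is at the end, add FOLLOW(Args) = { $ }.
In Args → Primary m: add FIRST(m) = { m }.
In Factor → Primary Primary: add FIRST(Primary) = { m }.
In Factor → Primary Primary: Primary is at the end, add FOLLOW(Factor) = { $ }.
In Decl → Primary Decl: add FIRST(Decl)\{ε} = { m, w }.
  Since Decl is nullable, also add FOLLOW(Decl) = { $, m, r, u }.
In Expr → r Primary Decl Expr: add FIRST(Decl Expr) = { m, r, u, w }.
Union: FOLLOW(Primary) = { $, m, r, u, w }.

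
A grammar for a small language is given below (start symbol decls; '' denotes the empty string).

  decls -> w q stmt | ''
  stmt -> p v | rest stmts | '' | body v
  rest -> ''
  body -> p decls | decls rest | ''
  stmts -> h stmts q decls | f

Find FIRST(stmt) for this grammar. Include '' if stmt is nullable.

stmt -> p v contributes {p}.
From stmt -> rest stmts: rest nullable, take FIRST(rest) ∪ FIRST(stmts) = { f, h }.
stmt -> '' contributes ''.
From stmt -> body v: body nullable, take FIRST(body) ∪ {v} = { p, v, w }.
Union: FIRST(stmt) = { f, h, p, v, w, '' }.

{ f, h, p, v, w, '' }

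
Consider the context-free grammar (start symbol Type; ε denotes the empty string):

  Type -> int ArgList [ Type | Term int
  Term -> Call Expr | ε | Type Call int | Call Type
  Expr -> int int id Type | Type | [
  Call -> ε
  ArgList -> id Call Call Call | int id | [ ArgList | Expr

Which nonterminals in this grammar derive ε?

Directly nullable (have an ε-production): Term, Call.
No other nonterminal has a production whose RHS symbols are all nullable.

{ Call, Term }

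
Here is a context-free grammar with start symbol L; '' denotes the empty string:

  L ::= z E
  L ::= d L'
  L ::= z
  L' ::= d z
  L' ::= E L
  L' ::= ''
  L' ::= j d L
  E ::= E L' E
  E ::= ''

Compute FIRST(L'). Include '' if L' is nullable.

L' ::= d z contributes {d}.
From L' ::= E L: E nullable, take FIRST(E) ∪ FIRST(L) = { d, j, z }.
L' ::= '' contributes ''.
L' ::= j d L contributes {j}.
Union: FIRST(L') = { d, j, z, '' }.

{ d, j, z, '' }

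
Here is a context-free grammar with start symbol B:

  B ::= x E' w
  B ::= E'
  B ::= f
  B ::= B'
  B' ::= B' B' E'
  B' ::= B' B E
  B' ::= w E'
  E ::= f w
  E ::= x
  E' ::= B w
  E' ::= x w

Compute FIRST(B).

{ f, w, x }

B ::= x E' w contributes {x}.
From B ::= E': add FIRST(E') = { f, w, x }.
B ::= f contributes {f}.
From B ::= B': add FIRST(B') = { w }.
Union: FIRST(B) = { f, w, x }.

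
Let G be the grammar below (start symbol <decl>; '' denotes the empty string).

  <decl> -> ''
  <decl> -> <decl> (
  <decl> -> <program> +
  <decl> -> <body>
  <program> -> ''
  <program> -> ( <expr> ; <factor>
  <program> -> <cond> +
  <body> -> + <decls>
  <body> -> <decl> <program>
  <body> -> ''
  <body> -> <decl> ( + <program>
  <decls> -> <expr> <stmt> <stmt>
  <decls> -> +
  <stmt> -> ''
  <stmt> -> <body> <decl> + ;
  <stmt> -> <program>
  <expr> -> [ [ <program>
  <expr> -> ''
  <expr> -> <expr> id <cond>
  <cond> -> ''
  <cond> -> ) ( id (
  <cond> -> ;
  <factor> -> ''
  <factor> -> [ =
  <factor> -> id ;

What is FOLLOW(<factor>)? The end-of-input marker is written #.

{ #, (, ), +, ;, id }

In <program> -> ( <expr> ; <factor>: <factor> is at the end, add FOLLOW(<program>) = { #, (, ), +, ;, id }.
Union: FOLLOW(<factor>) = { #, (, ), +, ;, id }.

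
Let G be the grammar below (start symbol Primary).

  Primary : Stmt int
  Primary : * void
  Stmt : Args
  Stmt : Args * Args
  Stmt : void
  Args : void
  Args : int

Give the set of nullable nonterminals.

{ } (none)

No nonterminal has an empty production or an RHS whose symbols are all nullable.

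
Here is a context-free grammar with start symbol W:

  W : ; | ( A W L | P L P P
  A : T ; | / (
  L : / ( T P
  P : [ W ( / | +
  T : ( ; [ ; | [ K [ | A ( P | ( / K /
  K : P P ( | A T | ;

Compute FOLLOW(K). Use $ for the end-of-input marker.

In T : [ K [: add FIRST([) = { [ }.
In T : ( / K /: add FIRST(/) = { / }.
Union: FOLLOW(K) = { /, [ }.

{ /, [ }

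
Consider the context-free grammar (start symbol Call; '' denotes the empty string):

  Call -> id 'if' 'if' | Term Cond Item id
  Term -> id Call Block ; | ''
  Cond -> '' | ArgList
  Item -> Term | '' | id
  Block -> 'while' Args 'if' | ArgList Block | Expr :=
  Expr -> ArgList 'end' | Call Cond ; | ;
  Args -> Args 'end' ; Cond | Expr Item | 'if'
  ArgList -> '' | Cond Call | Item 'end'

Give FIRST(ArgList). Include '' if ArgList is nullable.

{ 'end', id, '' }

ArgList -> '' contributes ''.
From ArgList -> Cond Call: Cond nullable, take FIRST(Cond) ∪ FIRST(Call) = { 'end', id }.
From ArgList -> Item 'end': Item nullable, take FIRST(Item) ∪ {'end'} = { 'end', id }.
Union: FIRST(ArgList) = { 'end', id, '' }.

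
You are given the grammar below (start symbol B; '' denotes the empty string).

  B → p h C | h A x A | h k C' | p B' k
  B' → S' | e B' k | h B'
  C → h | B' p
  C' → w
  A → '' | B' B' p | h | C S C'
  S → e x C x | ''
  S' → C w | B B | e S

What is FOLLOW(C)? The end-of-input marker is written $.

In B → p h C: C is at the end, add FOLLOW(B) = { $, e, h, k, p }.
In A → C S C': add FIRST(S C') = { e, w }.
In S → e x C x: add FIRST(x) = { x }.
In S' → C w: add FIRST(w) = { w }.
Union: FOLLOW(C) = { $, e, h, k, p, w, x }.

{ $, e, h, k, p, w, x }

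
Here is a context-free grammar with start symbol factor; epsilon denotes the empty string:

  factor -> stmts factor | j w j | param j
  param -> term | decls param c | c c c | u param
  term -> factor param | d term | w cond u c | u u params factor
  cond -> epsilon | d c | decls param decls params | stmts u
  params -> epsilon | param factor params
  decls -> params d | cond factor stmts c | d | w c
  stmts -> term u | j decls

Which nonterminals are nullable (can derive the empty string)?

Directly nullable (have an epsilon-production): cond, params.
No other nonterminal has a production whose RHS symbols are all nullable.

{ cond, params }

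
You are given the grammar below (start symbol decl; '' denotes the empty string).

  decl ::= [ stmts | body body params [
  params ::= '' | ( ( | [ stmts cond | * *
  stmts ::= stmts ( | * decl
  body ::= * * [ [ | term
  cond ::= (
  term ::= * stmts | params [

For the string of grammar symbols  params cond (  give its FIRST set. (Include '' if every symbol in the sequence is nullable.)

{ (, *, [ }

Add FIRST(params)\{''} = { (, *, [ }; params is nullable, continue.
Add FIRST(cond) = { ( }; cond is not nullable, stop.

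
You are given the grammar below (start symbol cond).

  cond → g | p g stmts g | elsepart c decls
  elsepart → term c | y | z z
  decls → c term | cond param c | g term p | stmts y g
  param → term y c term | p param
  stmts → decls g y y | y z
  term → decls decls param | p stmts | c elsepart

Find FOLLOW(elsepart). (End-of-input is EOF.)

{ EOF, c, g, p, y, z }

In cond → elsepart c decls: add FIRST(c decls) = { c }.
In term → c elsepart: elsepart is at the end, add FOLLOW(term) = { EOF, c, g, p, y, z }.
Union: FOLLOW(elsepart) = { EOF, c, g, p, y, z }.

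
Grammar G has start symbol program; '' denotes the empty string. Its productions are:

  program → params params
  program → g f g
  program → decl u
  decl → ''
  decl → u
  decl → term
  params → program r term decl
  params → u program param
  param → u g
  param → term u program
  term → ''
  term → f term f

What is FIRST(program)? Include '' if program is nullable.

From program → params params: add FIRST(params) = { f, g, u }.
program → g f g contributes {g}.
From program → decl u: decl nullable, take FIRST(decl) ∪ {u} = { f, u }.
Union: FIRST(program) = { f, g, u }.

{ f, g, u }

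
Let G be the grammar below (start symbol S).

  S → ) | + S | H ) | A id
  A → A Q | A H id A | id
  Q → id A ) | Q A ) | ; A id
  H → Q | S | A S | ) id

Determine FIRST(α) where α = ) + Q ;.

) is a terminal; add {)} and stop.

{ ) }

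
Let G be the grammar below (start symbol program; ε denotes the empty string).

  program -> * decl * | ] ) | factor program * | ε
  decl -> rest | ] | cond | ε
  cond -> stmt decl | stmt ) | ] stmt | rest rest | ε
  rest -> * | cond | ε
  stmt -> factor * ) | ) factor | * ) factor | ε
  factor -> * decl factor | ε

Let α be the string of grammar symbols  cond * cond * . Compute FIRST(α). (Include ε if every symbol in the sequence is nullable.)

{ ), *, ] }

Add FIRST(cond)\{ε} = { ), *, ] }; cond is nullable, continue.
* is a terminal; add {*} and stop.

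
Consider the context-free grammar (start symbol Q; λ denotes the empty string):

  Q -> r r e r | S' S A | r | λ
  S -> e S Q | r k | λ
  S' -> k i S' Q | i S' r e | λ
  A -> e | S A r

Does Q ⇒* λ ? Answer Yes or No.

Q has an λ-production, so Q ⇒ λ.

Yes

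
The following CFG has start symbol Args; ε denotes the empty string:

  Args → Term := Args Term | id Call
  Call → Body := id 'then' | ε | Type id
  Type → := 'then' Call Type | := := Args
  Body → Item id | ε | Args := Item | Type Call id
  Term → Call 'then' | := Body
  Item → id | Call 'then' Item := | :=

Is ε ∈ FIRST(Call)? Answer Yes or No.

Call has an ε-production, so Call ⇒ ε.

Yes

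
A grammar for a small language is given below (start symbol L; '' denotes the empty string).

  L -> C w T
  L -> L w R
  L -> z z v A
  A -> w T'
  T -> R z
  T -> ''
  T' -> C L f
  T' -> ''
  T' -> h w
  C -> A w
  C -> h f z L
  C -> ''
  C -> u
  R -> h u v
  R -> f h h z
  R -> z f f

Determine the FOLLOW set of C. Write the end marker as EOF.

In L -> C w T: add FIRST(w T) = { w }.
In T' -> C L f: add FIRST(L f) = { h, u, w, z }.
Union: FOLLOW(C) = { h, u, w, z }.

{ h, u, w, z }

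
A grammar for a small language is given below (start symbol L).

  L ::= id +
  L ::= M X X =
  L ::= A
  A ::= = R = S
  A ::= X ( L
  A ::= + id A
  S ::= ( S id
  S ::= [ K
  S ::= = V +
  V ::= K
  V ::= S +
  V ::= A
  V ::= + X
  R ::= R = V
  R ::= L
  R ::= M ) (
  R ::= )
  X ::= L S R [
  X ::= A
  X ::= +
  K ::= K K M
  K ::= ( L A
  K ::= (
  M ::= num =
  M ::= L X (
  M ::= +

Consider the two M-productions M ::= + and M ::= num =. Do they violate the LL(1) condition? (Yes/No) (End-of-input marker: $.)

FIRST(+) = { + } and FIRST(num =) = { num }.
The FIRST sets are disjoint and neither alternative is nullable — no conflict.

No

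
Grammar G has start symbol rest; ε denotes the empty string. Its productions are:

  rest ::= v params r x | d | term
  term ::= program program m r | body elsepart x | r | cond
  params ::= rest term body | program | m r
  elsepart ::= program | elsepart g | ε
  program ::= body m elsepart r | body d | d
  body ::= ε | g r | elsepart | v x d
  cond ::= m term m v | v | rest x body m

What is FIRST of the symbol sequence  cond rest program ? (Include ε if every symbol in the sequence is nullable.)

{ d, g, m, r, v, x }

Add FIRST(cond) = { d, g, m, r, v, x }; cond is not nullable, stop.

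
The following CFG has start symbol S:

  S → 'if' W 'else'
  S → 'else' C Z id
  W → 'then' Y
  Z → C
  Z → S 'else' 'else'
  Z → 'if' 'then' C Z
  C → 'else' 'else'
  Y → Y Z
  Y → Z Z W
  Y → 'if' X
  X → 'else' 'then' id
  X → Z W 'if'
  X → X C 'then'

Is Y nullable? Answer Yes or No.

No

No nonterminal in this grammar is nullable.
No production of Y has an RHS whose symbols are all nullable, so Y is not nullable.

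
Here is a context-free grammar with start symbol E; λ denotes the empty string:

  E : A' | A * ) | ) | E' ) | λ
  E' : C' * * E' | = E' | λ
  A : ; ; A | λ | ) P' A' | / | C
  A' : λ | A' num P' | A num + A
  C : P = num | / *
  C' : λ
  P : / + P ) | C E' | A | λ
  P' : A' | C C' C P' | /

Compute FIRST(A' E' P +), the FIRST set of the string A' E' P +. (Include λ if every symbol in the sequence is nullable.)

{ ), *, +, /, ;, =, num }

Add FIRST(A')\{λ} = { ), /, ;, =, num }; A' is nullable, continue.
Add FIRST(E')\{λ} = { *, = }; E' is nullable, continue.
Add FIRST(P)\{λ} = { ), /, ;, = }; P is nullable, continue.
+ is a terminal; add {+} and stop.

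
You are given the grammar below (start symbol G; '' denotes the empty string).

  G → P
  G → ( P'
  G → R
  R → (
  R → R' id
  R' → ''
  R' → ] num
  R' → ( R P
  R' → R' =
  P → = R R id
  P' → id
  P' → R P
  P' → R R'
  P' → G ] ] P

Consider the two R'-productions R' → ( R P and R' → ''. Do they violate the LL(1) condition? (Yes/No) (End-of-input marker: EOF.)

FIRST(( R P) = { ( } and FIRST('') = { '' }.
The second is nullable but FOLLOW(R') = { EOF, =, ], id } is disjoint from FIRST of the first.

No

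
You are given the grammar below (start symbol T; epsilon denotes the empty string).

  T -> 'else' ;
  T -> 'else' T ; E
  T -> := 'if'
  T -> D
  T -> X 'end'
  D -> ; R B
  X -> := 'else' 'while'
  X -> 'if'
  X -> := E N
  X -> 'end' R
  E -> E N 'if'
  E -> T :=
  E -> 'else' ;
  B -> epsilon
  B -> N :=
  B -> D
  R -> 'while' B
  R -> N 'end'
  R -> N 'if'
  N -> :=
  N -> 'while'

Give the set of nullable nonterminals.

Directly nullable (have an epsilon-production): B.
No other nonterminal has a production whose RHS symbols are all nullable.

{ B }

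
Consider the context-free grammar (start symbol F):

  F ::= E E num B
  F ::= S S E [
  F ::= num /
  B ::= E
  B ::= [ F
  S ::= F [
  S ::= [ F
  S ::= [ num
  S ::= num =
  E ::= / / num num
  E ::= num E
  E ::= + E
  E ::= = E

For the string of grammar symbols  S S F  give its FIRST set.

Add FIRST(S) = { +, /, =, [, num }; S is not nullable, stop.

{ +, /, =, [, num }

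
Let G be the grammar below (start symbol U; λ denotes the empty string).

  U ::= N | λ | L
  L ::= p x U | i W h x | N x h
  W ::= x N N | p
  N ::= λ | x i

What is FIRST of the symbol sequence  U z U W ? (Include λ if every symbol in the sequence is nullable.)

{ i, p, x, z }

Add FIRST(U)\{λ} = { i, p, x }; U is nullable, continue.
z is a terminal; add {z} and stop.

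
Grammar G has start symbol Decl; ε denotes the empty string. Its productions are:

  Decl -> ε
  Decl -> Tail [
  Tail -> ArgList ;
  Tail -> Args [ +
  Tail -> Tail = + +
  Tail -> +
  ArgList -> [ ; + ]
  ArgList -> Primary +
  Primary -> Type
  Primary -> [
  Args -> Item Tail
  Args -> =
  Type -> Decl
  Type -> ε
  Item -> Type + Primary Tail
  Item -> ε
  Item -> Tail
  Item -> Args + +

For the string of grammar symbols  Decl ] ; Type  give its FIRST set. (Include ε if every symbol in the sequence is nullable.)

Add FIRST(Decl)\{ε} = { +, =, [ }; Decl is nullable, continue.
] is a terminal; add {]} and stop.

{ +, =, [, ] }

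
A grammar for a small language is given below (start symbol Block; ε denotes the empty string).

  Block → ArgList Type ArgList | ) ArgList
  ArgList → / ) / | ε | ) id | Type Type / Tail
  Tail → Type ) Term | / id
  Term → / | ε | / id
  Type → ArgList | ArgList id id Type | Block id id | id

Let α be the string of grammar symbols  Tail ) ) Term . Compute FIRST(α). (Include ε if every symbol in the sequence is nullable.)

{ ), /, id }

Add FIRST(Tail) = { ), /, id }; Tail is not nullable, stop.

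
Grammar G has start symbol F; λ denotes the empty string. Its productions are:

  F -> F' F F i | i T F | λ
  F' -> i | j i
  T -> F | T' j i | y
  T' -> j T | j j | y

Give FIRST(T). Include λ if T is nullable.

{ i, j, y, λ }

From T -> F: add FIRST(F) = { i, j, λ } (including λ since F is nullable).
From T -> T' j i: add FIRST(T') = { j, y }.
T -> y contributes {y}.
Union: FIRST(T) = { i, j, y, λ }.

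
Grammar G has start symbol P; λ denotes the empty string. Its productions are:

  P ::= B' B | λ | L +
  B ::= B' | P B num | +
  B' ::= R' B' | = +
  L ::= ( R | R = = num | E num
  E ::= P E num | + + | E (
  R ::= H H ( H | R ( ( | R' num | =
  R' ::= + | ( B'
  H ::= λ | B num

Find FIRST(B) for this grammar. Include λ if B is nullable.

From B ::= B': add FIRST(B') = { (, +, = }.
From B ::= P B num: P nullable, take FIRST(P) ∪ FIRST(B) = { (, +, = }.
B ::= + contributes {+}.
Union: FIRST(B) = { (, +, = }.

{ (, +, = }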